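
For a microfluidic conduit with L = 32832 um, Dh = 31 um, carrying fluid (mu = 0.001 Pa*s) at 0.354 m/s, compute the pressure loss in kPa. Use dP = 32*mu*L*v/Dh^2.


Step 1: Convert to SI: L = 32832e-6 m, Dh = 31e-6 m
Step 2: dP = 32 * 0.001 * 32832e-6 * 0.354 / (31e-6)^2
Step 3: dP = 387014.46 Pa
Step 4: Convert to kPa: dP = 387.01 kPa


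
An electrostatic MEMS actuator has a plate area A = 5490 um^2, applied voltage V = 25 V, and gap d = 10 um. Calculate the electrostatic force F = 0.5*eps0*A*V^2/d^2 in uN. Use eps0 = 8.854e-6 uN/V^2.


Step 1: Identify parameters.
eps0 = 8.854e-6 uN/V^2, A = 5490 um^2, V = 25 V, d = 10 um
Step 2: Compute V^2 = 25^2 = 625
Step 3: Compute d^2 = 10^2 = 100
Step 4: F = 0.5 * 8.854e-6 * 5490 * 625 / 100
F = 0.152 uN


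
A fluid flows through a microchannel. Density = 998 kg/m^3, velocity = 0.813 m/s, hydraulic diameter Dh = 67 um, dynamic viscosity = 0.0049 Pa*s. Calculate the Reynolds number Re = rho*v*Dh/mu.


Step 1: Convert Dh to meters: Dh = 67e-6 m
Step 2: Re = rho * v * Dh / mu
Re = 998 * 0.813 * 67e-6 / 0.0049
Re = 11.094


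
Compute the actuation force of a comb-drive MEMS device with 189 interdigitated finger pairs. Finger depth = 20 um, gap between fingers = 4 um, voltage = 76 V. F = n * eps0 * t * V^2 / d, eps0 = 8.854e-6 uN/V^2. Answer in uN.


Step 1: Parameters: n=189, eps0=8.854e-6 uN/V^2, t=20 um, V=76 V, d=4 um
Step 2: V^2 = 5776
Step 3: F = 189 * 8.854e-6 * 20 * 5776 / 4
F = 48.328 uN


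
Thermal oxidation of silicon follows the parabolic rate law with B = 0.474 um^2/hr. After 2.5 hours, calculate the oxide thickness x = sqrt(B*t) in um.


Step 1: Compute B*t = 0.474 * 2.5 = 1.185
Step 2: x = sqrt(1.185)
x = 1.089 um


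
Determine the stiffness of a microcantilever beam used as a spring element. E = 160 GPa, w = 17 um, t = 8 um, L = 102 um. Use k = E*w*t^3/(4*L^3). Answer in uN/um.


Step 1: Convert E to consistent units (1 GPa = 1000 uN/um^2).
E = 160 GPa = 160000 uN/um^2
Step 2: Compute t^3 = 8^3 = 512
Step 3: Compute L^3 = 102^3 = 1061208
Step 4: k = 160000 * 17 * 512 / (4 * 1061208)
k = 328.0789 uN/um


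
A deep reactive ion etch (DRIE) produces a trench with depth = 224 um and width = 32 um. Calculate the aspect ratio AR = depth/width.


Step 1: AR = depth / width
Step 2: AR = 224 / 32
AR = 7.0


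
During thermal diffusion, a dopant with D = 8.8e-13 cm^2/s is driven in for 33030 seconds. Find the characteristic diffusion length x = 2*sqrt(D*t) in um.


Step 1: Compute D*t = 8.8e-13 * 33030 = 2.90664e-08 cm^2
Step 2: sqrt(D*t) = 1.7049e-04 cm
Step 3: x = 2 * 1.7049e-04 cm = 3.4098e-04 cm
Step 4: Convert to um (1 cm = 1e4 um): x = 3.41 um


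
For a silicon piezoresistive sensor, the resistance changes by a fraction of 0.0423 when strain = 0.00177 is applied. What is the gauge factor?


Step 1: Identify values.
dR/R = 0.0423, strain = 0.00177
Step 2: GF = (dR/R) / strain = 0.0423 / 0.00177
GF = 23.9


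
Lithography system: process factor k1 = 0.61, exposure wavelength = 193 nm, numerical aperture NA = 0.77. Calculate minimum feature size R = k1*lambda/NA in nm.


Step 1: Identify values: k1 = 0.61, lambda = 193 nm, NA = 0.77
Step 2: R = k1 * lambda / NA
R = 0.61 * 193 / 0.77
R = 152.9 nm


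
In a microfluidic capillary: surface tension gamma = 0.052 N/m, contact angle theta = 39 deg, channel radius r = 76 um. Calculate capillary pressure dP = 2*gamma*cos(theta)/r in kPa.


Step 1: cos(39 deg) = 0.7771
Step 2: Convert r to m: r = 76e-6 m
Step 3: dP = 2 * 0.052 * 0.7771 / 76e-6 = 1063.4 Pa
Step 4: Convert Pa to kPa (divide by 1000).
dP = 1.06 kPa


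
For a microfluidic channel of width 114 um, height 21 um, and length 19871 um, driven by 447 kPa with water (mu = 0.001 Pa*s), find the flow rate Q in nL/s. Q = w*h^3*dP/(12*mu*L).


Step 1: Convert all dimensions to SI (meters).
w = 114e-6 m, h = 21e-6 m, L = 19871e-6 m, dP = 447e3 Pa
Step 2: Q = w * h^3 * dP / (12 * mu * L)
Q = 114e-6 * (21e-6)^3 * 447e3 / (12 * 0.001 * 19871e-6) = 1.97910707e-09 m^3/s
Step 3: Convert Q from m^3/s to nL/s (1 m^3 = 1e12 nL, so multiply by 1e12).
Q = 1979.107 nL/s


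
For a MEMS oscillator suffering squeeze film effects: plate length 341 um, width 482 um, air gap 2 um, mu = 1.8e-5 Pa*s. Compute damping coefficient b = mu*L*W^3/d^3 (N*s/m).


Step 1: Convert to SI.
L = 341e-6 m, W = 482e-6 m, d = 2e-6 m
Step 2: W^3 = (482e-6)^3 = 1.12e-10 m^3
Step 3: d^3 = (2e-6)^3 = 8.00e-18 m^3
Step 4: b = 1.8e-5 * 341e-6 * 1.12e-10 / 8.00e-18
b = 8.59e-02 N*s/m


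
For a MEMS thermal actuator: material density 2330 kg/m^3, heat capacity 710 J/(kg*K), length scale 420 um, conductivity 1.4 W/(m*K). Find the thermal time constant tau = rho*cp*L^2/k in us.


Step 1: Convert L to m: L = 420e-6 m
Step 2: L^2 = (420e-6)^2 = 1.764e-07 m^2
Step 3: tau = 2330 * 710 * 1.764e-07 / 1.4 = 2.084418e-01 s
Step 4: Convert to microseconds (multiply by 1e6).
tau = 208441.8 us


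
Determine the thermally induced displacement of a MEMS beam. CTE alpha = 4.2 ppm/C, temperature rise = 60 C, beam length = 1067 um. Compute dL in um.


Step 1: Convert CTE: alpha = 4.2 ppm/C = 4.2e-6 /C
Step 2: dL = 4.2e-6 * 60 * 1067
dL = 0.2689 um


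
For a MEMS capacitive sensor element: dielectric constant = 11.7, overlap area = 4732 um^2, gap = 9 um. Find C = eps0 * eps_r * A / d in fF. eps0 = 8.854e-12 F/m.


Step 1: Convert area to m^2: A = 4732e-12 m^2
Step 2: Convert gap to m: d = 9e-6 m
Step 3: C = eps0 * eps_r * A / d
C = 8.854e-12 * 11.7 * 4732e-12 / 9e-6
Step 4: Convert to fF (multiply by 1e15).
C = 54.47 fF


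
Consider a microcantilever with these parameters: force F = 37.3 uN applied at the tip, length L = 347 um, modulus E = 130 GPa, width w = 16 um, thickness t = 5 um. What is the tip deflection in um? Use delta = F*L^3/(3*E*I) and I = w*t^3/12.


Step 1: Calculate the second moment of area.
I = w * t^3 / 12 = 16 * 5^3 / 12 = 166.6667 um^4
Step 2: Convert E to consistent units (1 GPa = 1000 uN/um^2).
E = 130 GPa = 130000 uN/um^2
Step 3: Calculate tip deflection.
delta = F * L^3 / (3 * E * I)
delta = 37.3 * 347^3 / (3 * 130000 * 166.6667)
delta = 23.9764 um


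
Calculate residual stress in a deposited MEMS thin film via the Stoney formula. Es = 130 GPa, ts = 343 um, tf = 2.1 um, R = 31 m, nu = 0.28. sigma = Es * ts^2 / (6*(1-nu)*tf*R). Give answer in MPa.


Step 1: Compute numerator: Es * ts^2 = 130 * 343^2 = 15294370 (GPa*um^2)
Step 2: Compute denominator (R in um): 6*(1-nu)*tf*R = 6*0.72*2.1*31e6 = 281232000.0 (um^2)
Step 3: sigma (GPa) = 15294370 / 281232000.0 = 5.4383e-02 GPa
Step 4: Convert to MPa (x1000): sigma = 54.4 MPa


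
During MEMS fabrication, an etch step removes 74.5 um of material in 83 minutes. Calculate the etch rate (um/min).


Step 1: Etch rate = depth / time
Step 2: rate = 74.5 / 83
rate = 0.898 um/min


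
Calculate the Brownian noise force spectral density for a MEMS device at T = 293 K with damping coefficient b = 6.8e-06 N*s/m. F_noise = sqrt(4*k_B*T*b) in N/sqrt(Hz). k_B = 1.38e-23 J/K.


Step 1: Compute 4 * k_B * T * b
= 4 * 1.38e-23 * 293 * 6.8e-06
= 1.0998e-25 N^2/Hz
Step 2: F_noise = sqrt(1.0998e-25)
F_noise = 3.32e-13 N/sqrt(Hz)


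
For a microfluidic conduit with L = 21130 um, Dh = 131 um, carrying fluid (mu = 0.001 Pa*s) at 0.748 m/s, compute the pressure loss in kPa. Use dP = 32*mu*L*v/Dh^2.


Step 1: Convert to SI: L = 21130e-6 m, Dh = 131e-6 m
Step 2: dP = 32 * 0.001 * 21130e-6 * 0.748 / (131e-6)^2
Step 3: dP = 29471.92 Pa
Step 4: Convert to kPa: dP = 29.47 kPa


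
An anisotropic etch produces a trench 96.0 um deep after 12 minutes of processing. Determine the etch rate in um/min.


Step 1: Etch rate = depth / time
Step 2: rate = 96.0 / 12
rate = 8.0 um/min


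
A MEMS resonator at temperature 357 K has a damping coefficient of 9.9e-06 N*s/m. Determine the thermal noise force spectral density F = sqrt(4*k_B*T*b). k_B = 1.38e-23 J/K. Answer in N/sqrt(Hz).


Step 1: Compute 4 * k_B * T * b
= 4 * 1.38e-23 * 357 * 9.9e-06
= 1.9509e-25 N^2/Hz
Step 2: F_noise = sqrt(1.9509e-25)
F_noise = 4.42e-13 N/sqrt(Hz)


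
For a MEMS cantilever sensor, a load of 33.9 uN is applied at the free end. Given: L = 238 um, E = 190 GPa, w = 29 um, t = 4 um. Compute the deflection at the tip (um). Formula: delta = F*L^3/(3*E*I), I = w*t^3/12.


Step 1: Calculate the second moment of area.
I = w * t^3 / 12 = 29 * 4^3 / 12 = 154.6667 um^4
Step 2: Convert E to consistent units (1 GPa = 1000 uN/um^2).
E = 190 GPa = 190000 uN/um^2
Step 3: Calculate tip deflection.
delta = F * L^3 / (3 * E * I)
delta = 33.9 * 238^3 / (3 * 190000 * 154.6667)
delta = 5.1839 um


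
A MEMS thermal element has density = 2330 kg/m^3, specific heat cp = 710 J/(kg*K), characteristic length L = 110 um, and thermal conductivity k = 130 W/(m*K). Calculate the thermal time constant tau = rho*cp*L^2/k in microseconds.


Step 1: Convert L to m: L = 110e-6 m
Step 2: L^2 = (110e-6)^2 = 1.21e-08 m^2
Step 3: tau = 2330 * 710 * 1.21e-08 / 130 = 1.5397715e-04 s
Step 4: Convert to microseconds (multiply by 1e6).
tau = 153.977 us


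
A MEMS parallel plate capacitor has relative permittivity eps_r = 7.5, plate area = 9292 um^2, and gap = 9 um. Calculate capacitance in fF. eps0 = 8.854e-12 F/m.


Step 1: Convert area to m^2: A = 9292e-12 m^2
Step 2: Convert gap to m: d = 9e-6 m
Step 3: C = eps0 * eps_r * A / d
C = 8.854e-12 * 7.5 * 9292e-12 / 9e-6
Step 4: Convert to fF (multiply by 1e15).
C = 68.56 fF


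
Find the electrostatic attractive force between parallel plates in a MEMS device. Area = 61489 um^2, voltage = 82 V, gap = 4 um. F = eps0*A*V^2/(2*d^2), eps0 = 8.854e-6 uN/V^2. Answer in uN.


Step 1: Identify parameters.
eps0 = 8.854e-6 uN/V^2, A = 61489 um^2, V = 82 V, d = 4 um
Step 2: Compute V^2 = 82^2 = 6724
Step 3: Compute d^2 = 4^2 = 16
Step 4: F = 0.5 * 8.854e-6 * 61489 * 6724 / 16
F = 114.397 uN


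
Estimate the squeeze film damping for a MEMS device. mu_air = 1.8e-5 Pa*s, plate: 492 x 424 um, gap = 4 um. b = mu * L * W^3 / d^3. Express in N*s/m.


Step 1: Convert to SI.
L = 492e-6 m, W = 424e-6 m, d = 4e-6 m
Step 2: W^3 = (424e-6)^3 = 7.62e-11 m^3
Step 3: d^3 = (4e-6)^3 = 6.40e-17 m^3
Step 4: b = 1.8e-5 * 492e-6 * 7.62e-11 / 6.40e-17
b = 1.05e-02 N*s/m


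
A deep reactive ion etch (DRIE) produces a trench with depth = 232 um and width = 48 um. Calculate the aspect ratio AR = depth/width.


Step 1: AR = depth / width
Step 2: AR = 232 / 48
AR = 4.8


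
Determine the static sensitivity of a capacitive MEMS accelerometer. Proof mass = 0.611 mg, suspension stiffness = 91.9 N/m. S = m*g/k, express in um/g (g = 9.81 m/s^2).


Step 1: Convert mass: m = 0.611 mg = 6.11e-07 kg
Step 2: S = m * g / k = 6.11e-07 * 9.81 / 91.9
Step 3: S = 6.52e-08 m/g
Step 4: Convert to um/g: S = 0.065 um/g


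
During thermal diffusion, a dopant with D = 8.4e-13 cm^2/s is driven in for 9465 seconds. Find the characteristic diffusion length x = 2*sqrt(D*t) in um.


Step 1: Compute D*t = 8.4e-13 * 9465 = 7.9506e-09 cm^2
Step 2: sqrt(D*t) = 8.91661e-05 cm
Step 3: x = 2 * 8.91661e-05 cm = 1.783322e-04 cm
Step 4: Convert to um (1 cm = 1e4 um): x = 1.783 um


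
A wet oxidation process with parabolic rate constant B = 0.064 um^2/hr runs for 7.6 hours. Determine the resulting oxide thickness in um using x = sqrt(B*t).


Step 1: Compute B*t = 0.064 * 7.6 = 0.4864
Step 2: x = sqrt(0.4864)
x = 0.697 um


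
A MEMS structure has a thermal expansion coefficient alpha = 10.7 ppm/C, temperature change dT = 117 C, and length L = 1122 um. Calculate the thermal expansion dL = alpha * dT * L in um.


Step 1: Convert CTE: alpha = 10.7 ppm/C = 10.7e-6 /C
Step 2: dL = 10.7e-6 * 117 * 1122
dL = 1.4046 um


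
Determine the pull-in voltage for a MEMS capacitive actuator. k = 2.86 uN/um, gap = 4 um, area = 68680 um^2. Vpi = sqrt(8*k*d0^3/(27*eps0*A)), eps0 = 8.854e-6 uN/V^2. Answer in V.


Step 1: Compute numerator: 8 * k * d0^3 = 8 * 2.86 * 4^3 = 1464.32
Step 2: Compute denominator: 27 * eps0 * A = 27 * 8.854e-6 * 68680 = 16.418503
Step 3: Vpi = sqrt(1464.32 / 16.418503)
Vpi = 9.44 V


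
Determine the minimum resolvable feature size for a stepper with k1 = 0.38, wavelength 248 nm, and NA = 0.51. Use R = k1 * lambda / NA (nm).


Step 1: Identify values: k1 = 0.38, lambda = 248 nm, NA = 0.51
Step 2: R = k1 * lambda / NA
R = 0.38 * 248 / 0.51
R = 184.8 nm


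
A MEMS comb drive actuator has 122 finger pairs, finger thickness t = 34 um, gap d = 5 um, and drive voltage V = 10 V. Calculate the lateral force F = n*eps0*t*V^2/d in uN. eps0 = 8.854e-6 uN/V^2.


Step 1: Parameters: n=122, eps0=8.854e-6 uN/V^2, t=34 um, V=10 V, d=5 um
Step 2: V^2 = 100
Step 3: F = 122 * 8.854e-6 * 34 * 100 / 5
F = 0.735 uN


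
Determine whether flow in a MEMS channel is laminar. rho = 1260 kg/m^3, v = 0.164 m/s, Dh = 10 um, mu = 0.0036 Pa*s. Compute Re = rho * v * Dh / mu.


Step 1: Convert Dh to meters: Dh = 10e-6 m
Step 2: Re = rho * v * Dh / mu
Re = 1260 * 0.164 * 10e-6 / 0.0036
Re = 0.574
Since Re = 0.574 is below ~2300, the flow is laminar.


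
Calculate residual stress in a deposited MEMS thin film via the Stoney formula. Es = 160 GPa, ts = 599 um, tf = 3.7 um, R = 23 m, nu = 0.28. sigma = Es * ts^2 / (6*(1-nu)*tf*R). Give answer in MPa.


Step 1: Compute numerator: Es * ts^2 = 160 * 599^2 = 57408160 (GPa*um^2)
Step 2: Compute denominator (R in um): 6*(1-nu)*tf*R = 6*0.72*3.7*23e6 = 367632000.0 (um^2)
Step 3: sigma (GPa) = 57408160 / 367632000.0 = 1.56157e-01 GPa
Step 4: Convert to MPa (x1000): sigma = 156.2 MPa


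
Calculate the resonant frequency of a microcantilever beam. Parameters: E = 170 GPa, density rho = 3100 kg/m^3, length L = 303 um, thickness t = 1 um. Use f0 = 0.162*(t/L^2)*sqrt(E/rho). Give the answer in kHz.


Step 1: Convert units to SI.
t_SI = 1e-6 m, L_SI = 303e-6 m
Step 2: Calculate sqrt(E/rho).
sqrt(170e9 / 3100) = 7405.32 m/s
Step 3: Compute f0.
f0 = 0.162 * 1e-6 / (303e-6)^2 * 7405.32 = 13066.9 Hz = 13.07 kHz


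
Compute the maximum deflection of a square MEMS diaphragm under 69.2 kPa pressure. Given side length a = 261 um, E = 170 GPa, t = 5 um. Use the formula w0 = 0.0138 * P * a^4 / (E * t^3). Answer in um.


Step 1: Convert pressure to compatible units (E is in GPa, so P in GPa).
P = 69.2 kPa = 69.2e-6 GPa
Step 2: Compute numerator: 0.0138 * P * a^4.
a^4 = 261^4 = 4640470641
numerator = 0.0138 * 69.2e-6 * 4640470641 = 4.43146e+03
Step 3: Compute denominator: E * t^3 = 170 * 5^3 = 21250
Step 4: w0 = numerator / denominator = 4.43146e+03 / 21250 = 0.2085 um


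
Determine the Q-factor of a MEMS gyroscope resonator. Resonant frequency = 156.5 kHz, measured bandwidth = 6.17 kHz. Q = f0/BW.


Step 1: Q = f0 / bandwidth
Step 2: Q = 156.5 / 6.17
Q = 25.4


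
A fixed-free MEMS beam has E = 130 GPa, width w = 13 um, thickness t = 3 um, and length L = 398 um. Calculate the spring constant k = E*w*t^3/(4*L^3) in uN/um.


Step 1: Convert E to consistent units (1 GPa = 1000 uN/um^2).
E = 130 GPa = 130000 uN/um^2
Step 2: Compute t^3 = 3^3 = 27
Step 3: Compute L^3 = 398^3 = 63044792
Step 4: k = 130000 * 13 * 27 / (4 * 63044792)
k = 0.1809 uN/um


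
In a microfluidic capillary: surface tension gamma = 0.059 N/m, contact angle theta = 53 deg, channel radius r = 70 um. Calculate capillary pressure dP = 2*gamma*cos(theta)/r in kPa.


Step 1: cos(53 deg) = 0.6018
Step 2: Convert r to m: r = 70e-6 m
Step 3: dP = 2 * 0.059 * 0.6018 / 70e-6 = 1014.5 Pa
Step 4: Convert Pa to kPa (divide by 1000).
dP = 1.01 kPa


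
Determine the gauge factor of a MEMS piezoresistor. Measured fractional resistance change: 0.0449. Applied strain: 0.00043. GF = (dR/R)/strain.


Step 1: Identify values.
dR/R = 0.0449, strain = 0.00043
Step 2: GF = (dR/R) / strain = 0.0449 / 0.00043
GF = 104.4


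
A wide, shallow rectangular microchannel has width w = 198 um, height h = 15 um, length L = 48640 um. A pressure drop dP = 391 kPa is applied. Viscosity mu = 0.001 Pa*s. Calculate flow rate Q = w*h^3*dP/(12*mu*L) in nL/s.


Step 1: Convert all dimensions to SI (meters).
w = 198e-6 m, h = 15e-6 m, L = 48640e-6 m, dP = 391e3 Pa
Step 2: Q = w * h^3 * dP / (12 * mu * L)
Q = 198e-6 * (15e-6)^3 * 391e3 / (12 * 0.001 * 48640e-6) = 4.476524e-10 m^3/s
Step 3: Convert Q from m^3/s to nL/s (1 m^3 = 1e12 nL, so multiply by 1e12).
Q = 447.652 nL/s


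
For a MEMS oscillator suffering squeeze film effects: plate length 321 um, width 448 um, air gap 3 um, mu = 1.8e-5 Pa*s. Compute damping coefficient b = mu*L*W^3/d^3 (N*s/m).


Step 1: Convert to SI.
L = 321e-6 m, W = 448e-6 m, d = 3e-6 m
Step 2: W^3 = (448e-6)^3 = 8.99e-11 m^3
Step 3: d^3 = (3e-6)^3 = 2.70e-17 m^3
Step 4: b = 1.8e-5 * 321e-6 * 8.99e-11 / 2.70e-17
b = 1.92e-02 N*s/m


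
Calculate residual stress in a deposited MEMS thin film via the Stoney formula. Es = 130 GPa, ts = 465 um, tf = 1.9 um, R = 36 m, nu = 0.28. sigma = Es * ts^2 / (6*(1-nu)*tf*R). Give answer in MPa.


Step 1: Compute numerator: Es * ts^2 = 130 * 465^2 = 28109250 (GPa*um^2)
Step 2: Compute denominator (R in um): 6*(1-nu)*tf*R = 6*0.72*1.9*36e6 = 295488000.0 (um^2)
Step 3: sigma (GPa) = 28109250 / 295488000.0 = 9.5128e-02 GPa
Step 4: Convert to MPa (x1000): sigma = 95.1 MPa


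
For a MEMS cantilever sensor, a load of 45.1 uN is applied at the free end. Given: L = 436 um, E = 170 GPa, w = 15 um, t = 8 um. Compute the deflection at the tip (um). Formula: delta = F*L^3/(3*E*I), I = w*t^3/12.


Step 1: Calculate the second moment of area.
I = w * t^3 / 12 = 15 * 8^3 / 12 = 640.0 um^4
Step 2: Convert E to consistent units (1 GPa = 1000 uN/um^2).
E = 170 GPa = 170000 uN/um^2
Step 3: Calculate tip deflection.
delta = F * L^3 / (3 * E * I)
delta = 45.1 * 436^3 / (3 * 170000 * 640.0)
delta = 11.4521 um


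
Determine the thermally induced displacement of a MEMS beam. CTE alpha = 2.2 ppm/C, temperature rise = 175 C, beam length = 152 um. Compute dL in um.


Step 1: Convert CTE: alpha = 2.2 ppm/C = 2.2e-6 /C
Step 2: dL = 2.2e-6 * 175 * 152
dL = 0.0585 um


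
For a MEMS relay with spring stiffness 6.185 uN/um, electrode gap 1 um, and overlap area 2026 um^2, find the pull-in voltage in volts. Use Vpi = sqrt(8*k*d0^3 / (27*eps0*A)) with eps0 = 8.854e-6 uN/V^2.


Step 1: Compute numerator: 8 * k * d0^3 = 8 * 6.185 * 1^3 = 49.48
Step 2: Compute denominator: 27 * eps0 * A = 27 * 8.854e-6 * 2026 = 0.484332
Step 3: Vpi = sqrt(49.48 / 0.484332)
Vpi = 10.11 V


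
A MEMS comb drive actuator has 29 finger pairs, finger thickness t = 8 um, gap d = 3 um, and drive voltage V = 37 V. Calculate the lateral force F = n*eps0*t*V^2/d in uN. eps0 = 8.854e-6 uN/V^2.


Step 1: Parameters: n=29, eps0=8.854e-6 uN/V^2, t=8 um, V=37 V, d=3 um
Step 2: V^2 = 1369
Step 3: F = 29 * 8.854e-6 * 8 * 1369 / 3
F = 0.937 uN


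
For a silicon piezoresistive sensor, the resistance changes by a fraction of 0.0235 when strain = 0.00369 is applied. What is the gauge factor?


Step 1: Identify values.
dR/R = 0.0235, strain = 0.00369
Step 2: GF = (dR/R) / strain = 0.0235 / 0.00369
GF = 6.4


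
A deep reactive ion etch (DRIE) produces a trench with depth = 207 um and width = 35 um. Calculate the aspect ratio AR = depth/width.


Step 1: AR = depth / width
Step 2: AR = 207 / 35
AR = 5.9


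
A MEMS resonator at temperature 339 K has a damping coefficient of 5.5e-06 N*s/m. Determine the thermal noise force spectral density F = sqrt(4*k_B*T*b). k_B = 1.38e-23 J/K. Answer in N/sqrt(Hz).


Step 1: Compute 4 * k_B * T * b
= 4 * 1.38e-23 * 339 * 5.5e-06
= 1.0292e-25 N^2/Hz
Step 2: F_noise = sqrt(1.0292e-25)
F_noise = 3.21e-13 N/sqrt(Hz)


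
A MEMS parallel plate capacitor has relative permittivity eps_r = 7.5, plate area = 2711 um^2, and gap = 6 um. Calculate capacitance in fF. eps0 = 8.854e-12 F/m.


Step 1: Convert area to m^2: A = 2711e-12 m^2
Step 2: Convert gap to m: d = 6e-6 m
Step 3: C = eps0 * eps_r * A / d
C = 8.854e-12 * 7.5 * 2711e-12 / 6e-6
Step 4: Convert to fF (multiply by 1e15).
C = 30.0 fF


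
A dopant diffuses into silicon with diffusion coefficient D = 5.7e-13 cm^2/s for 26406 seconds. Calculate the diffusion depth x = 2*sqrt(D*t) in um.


Step 1: Compute D*t = 5.7e-13 * 26406 = 1.505142e-08 cm^2
Step 2: sqrt(D*t) = 1.22684e-04 cm
Step 3: x = 2 * 1.22684e-04 cm = 2.45368e-04 cm
Step 4: Convert to um (1 cm = 1e4 um): x = 2.454 um


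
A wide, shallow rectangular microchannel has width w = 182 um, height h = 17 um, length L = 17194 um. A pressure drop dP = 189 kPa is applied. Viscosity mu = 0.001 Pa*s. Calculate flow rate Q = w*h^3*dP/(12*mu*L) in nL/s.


Step 1: Convert all dimensions to SI (meters).
w = 182e-6 m, h = 17e-6 m, L = 17194e-6 m, dP = 189e3 Pa
Step 2: Q = w * h^3 * dP / (12 * mu * L)
Q = 182e-6 * (17e-6)^3 * 189e3 / (12 * 0.001 * 17194e-6) = 8.1907145e-10 m^3/s
Step 3: Convert Q from m^3/s to nL/s (1 m^3 = 1e12 nL, so multiply by 1e12).
Q = 819.071 nL/s


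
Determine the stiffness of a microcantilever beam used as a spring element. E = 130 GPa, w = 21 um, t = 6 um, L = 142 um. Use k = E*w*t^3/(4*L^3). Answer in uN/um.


Step 1: Convert E to consistent units (1 GPa = 1000 uN/um^2).
E = 130 GPa = 130000 uN/um^2
Step 2: Compute t^3 = 6^3 = 216
Step 3: Compute L^3 = 142^3 = 2863288
Step 4: k = 130000 * 21 * 216 / (4 * 2863288)
k = 51.4863 uN/um


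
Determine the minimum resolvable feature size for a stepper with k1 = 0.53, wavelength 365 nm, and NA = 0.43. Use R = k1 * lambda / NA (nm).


Step 1: Identify values: k1 = 0.53, lambda = 365 nm, NA = 0.43
Step 2: R = k1 * lambda / NA
R = 0.53 * 365 / 0.43
R = 449.9 nm


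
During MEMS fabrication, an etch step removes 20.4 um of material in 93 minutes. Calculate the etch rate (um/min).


Step 1: Etch rate = depth / time
Step 2: rate = 20.4 / 93
rate = 0.219 um/min


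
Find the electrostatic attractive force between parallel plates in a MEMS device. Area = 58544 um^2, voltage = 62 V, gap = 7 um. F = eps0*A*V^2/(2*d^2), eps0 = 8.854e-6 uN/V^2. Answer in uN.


Step 1: Identify parameters.
eps0 = 8.854e-6 uN/V^2, A = 58544 um^2, V = 62 V, d = 7 um
Step 2: Compute V^2 = 62^2 = 3844
Step 3: Compute d^2 = 7^2 = 49
Step 4: F = 0.5 * 8.854e-6 * 58544 * 3844 / 49
F = 20.332 uN


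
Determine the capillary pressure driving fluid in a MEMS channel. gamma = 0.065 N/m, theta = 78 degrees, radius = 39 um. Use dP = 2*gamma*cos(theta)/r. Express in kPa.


Step 1: cos(78 deg) = 0.2079
Step 2: Convert r to m: r = 39e-6 m
Step 3: dP = 2 * 0.065 * 0.2079 / 39e-6 = 693.0 Pa
Step 4: Convert Pa to kPa (divide by 1000).
dP = 0.69 kPa


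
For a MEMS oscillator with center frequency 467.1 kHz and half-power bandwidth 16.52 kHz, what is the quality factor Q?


Step 1: Q = f0 / bandwidth
Step 2: Q = 467.1 / 16.52
Q = 28.3


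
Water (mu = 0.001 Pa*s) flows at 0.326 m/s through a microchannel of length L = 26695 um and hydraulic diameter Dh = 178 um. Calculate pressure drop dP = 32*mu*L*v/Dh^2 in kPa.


Step 1: Convert to SI: L = 26695e-6 m, Dh = 178e-6 m
Step 2: dP = 32 * 0.001 * 26695e-6 * 0.326 / (178e-6)^2
Step 3: dP = 8789.36 Pa
Step 4: Convert to kPa: dP = 8.79 kPa


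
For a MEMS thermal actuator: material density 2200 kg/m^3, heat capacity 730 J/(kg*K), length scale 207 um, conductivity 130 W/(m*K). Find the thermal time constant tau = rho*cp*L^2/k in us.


Step 1: Convert L to m: L = 207e-6 m
Step 2: L^2 = (207e-6)^2 = 4.2849e-08 m^2
Step 3: tau = 2200 * 730 * 4.2849e-08 / 130 = 5.2935e-04 s
Step 4: Convert to microseconds (multiply by 1e6).
tau = 529.35 us


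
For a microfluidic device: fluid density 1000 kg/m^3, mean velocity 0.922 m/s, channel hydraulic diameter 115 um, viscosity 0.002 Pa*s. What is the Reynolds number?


Step 1: Convert Dh to meters: Dh = 115e-6 m
Step 2: Re = rho * v * Dh / mu
Re = 1000 * 0.922 * 115e-6 / 0.002
Re = 53.015


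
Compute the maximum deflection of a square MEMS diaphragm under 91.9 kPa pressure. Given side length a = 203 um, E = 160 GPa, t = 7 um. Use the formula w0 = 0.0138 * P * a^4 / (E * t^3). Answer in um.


Step 1: Convert pressure to compatible units (E is in GPa, so P in GPa).
P = 91.9 kPa = 91.9e-6 GPa
Step 2: Compute numerator: 0.0138 * P * a^4.
a^4 = 203^4 = 1698181681
numerator = 0.0138 * 91.9e-6 * 1698181681 = 2.1537e+03
Step 3: Compute denominator: E * t^3 = 160 * 7^3 = 54880
Step 4: w0 = numerator / denominator = 2.1537e+03 / 54880 = 0.0392 um


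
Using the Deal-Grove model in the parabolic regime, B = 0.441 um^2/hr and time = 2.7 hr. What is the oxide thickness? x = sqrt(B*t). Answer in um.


Step 1: Compute B*t = 0.441 * 2.7 = 1.1907
Step 2: x = sqrt(1.1907)
x = 1.091 um


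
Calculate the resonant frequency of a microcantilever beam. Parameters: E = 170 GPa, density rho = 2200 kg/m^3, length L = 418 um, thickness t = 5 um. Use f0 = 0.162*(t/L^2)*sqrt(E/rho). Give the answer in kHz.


Step 1: Convert units to SI.
t_SI = 5e-6 m, L_SI = 418e-6 m
Step 2: Calculate sqrt(E/rho).
sqrt(170e9 / 2200) = 8790.49 m/s
Step 3: Compute f0.
f0 = 0.162 * 5e-6 / (418e-6)^2 * 8790.49 = 40751.7 Hz = 40.75 kHz


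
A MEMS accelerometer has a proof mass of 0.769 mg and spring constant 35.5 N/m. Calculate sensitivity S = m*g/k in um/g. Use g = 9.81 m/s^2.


Step 1: Convert mass: m = 0.769 mg = 7.69e-07 kg
Step 2: S = m * g / k = 7.69e-07 * 9.81 / 35.5
Step 3: S = 2.13e-07 m/g
Step 4: Convert to um/g: S = 0.213 um/g


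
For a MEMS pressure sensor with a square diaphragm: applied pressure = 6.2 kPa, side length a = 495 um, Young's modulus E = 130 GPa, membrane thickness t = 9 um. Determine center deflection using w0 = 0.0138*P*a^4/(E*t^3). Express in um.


Step 1: Convert pressure to compatible units (E is in GPa, so P in GPa).
P = 6.2 kPa = 6.2e-6 GPa
Step 2: Compute numerator: 0.0138 * P * a^4.
a^4 = 495^4 = 60037250625
numerator = 0.0138 * 6.2e-6 * 60037250625 = 5.1368e+03
Step 3: Compute denominator: E * t^3 = 130 * 9^3 = 94770
Step 4: w0 = numerator / denominator = 5.1368e+03 / 94770 = 0.0542 um


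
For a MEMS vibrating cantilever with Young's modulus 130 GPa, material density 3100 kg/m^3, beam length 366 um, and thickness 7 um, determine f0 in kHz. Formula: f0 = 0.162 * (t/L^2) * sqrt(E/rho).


Step 1: Convert units to SI.
t_SI = 7e-6 m, L_SI = 366e-6 m
Step 2: Calculate sqrt(E/rho).
sqrt(130e9 / 3100) = 6475.76 m/s
Step 3: Compute f0.
f0 = 0.162 * 7e-6 / (366e-6)^2 * 6475.76 = 54820.3 Hz = 54.82 kHz


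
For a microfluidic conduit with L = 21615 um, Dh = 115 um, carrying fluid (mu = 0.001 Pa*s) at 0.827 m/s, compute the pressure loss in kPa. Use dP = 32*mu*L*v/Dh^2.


Step 1: Convert to SI: L = 21615e-6 m, Dh = 115e-6 m
Step 2: dP = 32 * 0.001 * 21615e-6 * 0.827 / (115e-6)^2
Step 3: dP = 43252.88 Pa
Step 4: Convert to kPa: dP = 43.25 kPa


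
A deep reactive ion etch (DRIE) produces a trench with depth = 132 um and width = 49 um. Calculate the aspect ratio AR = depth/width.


Step 1: AR = depth / width
Step 2: AR = 132 / 49
AR = 2.7


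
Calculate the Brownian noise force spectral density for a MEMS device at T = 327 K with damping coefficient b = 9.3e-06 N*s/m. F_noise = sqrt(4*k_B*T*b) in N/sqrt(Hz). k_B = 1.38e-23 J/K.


Step 1: Compute 4 * k_B * T * b
= 4 * 1.38e-23 * 327 * 9.3e-06
= 1.6787e-25 N^2/Hz
Step 2: F_noise = sqrt(1.6787e-25)
F_noise = 4.10e-13 N/sqrt(Hz)


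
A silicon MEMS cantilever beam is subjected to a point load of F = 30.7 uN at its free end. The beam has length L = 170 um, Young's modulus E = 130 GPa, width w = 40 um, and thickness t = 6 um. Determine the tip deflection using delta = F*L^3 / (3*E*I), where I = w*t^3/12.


Step 1: Calculate the second moment of area.
I = w * t^3 / 12 = 40 * 6^3 / 12 = 720.0 um^4
Step 2: Convert E to consistent units (1 GPa = 1000 uN/um^2).
E = 130 GPa = 130000 uN/um^2
Step 3: Calculate tip deflection.
delta = F * L^3 / (3 * E * I)
delta = 30.7 * 170^3 / (3 * 130000 * 720.0)
delta = 0.5371 um


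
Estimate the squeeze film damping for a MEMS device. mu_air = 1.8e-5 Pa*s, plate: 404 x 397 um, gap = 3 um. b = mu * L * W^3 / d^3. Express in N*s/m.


Step 1: Convert to SI.
L = 404e-6 m, W = 397e-6 m, d = 3e-6 m
Step 2: W^3 = (397e-6)^3 = 6.26e-11 m^3
Step 3: d^3 = (3e-6)^3 = 2.70e-17 m^3
Step 4: b = 1.8e-5 * 404e-6 * 6.26e-11 / 2.70e-17
b = 1.69e-02 N*s/m


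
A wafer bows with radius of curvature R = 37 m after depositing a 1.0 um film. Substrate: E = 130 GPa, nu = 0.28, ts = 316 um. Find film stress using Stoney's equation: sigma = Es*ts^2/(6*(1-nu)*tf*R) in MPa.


Step 1: Compute numerator: Es * ts^2 = 130 * 316^2 = 12981280 (GPa*um^2)
Step 2: Compute denominator (R in um): 6*(1-nu)*tf*R = 6*0.72*1.0*37e6 = 159840000.0 (um^2)
Step 3: sigma (GPa) = 12981280 / 159840000.0 = 8.1214e-02 GPa
Step 4: Convert to MPa (x1000): sigma = 81.2 MPa


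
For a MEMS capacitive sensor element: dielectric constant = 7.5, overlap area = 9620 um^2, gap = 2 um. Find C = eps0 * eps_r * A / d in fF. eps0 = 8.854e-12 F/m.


Step 1: Convert area to m^2: A = 9620e-12 m^2
Step 2: Convert gap to m: d = 2e-6 m
Step 3: C = eps0 * eps_r * A / d
C = 8.854e-12 * 7.5 * 9620e-12 / 2e-6
Step 4: Convert to fF (multiply by 1e15).
C = 319.41 fF


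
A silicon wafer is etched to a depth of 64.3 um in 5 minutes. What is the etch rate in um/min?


Step 1: Etch rate = depth / time
Step 2: rate = 64.3 / 5
rate = 12.86 um/min


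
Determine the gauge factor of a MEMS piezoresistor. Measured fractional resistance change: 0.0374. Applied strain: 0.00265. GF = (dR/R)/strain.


Step 1: Identify values.
dR/R = 0.0374, strain = 0.00265
Step 2: GF = (dR/R) / strain = 0.0374 / 0.00265
GF = 14.1


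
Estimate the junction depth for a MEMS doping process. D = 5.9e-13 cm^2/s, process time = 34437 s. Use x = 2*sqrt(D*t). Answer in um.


Step 1: Compute D*t = 5.9e-13 * 34437 = 2.031783e-08 cm^2
Step 2: sqrt(D*t) = 1.42541e-04 cm
Step 3: x = 2 * 1.42541e-04 cm = 2.85082e-04 cm
Step 4: Convert to um (1 cm = 1e4 um): x = 2.851 um


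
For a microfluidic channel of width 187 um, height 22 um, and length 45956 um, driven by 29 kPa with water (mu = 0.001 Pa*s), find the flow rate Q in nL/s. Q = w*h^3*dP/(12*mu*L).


Step 1: Convert all dimensions to SI (meters).
w = 187e-6 m, h = 22e-6 m, L = 45956e-6 m, dP = 29e3 Pa
Step 2: Q = w * h^3 * dP / (12 * mu * L)
Q = 187e-6 * (22e-6)^3 * 29e3 / (12 * 0.001 * 45956e-6) = 1.0470904e-10 m^3/s
Step 3: Convert Q from m^3/s to nL/s (1 m^3 = 1e12 nL, so multiply by 1e12).
Q = 104.709 nL/s


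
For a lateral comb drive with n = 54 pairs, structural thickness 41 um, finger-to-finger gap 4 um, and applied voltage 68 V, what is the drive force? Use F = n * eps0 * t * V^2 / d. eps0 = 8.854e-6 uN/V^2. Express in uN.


Step 1: Parameters: n=54, eps0=8.854e-6 uN/V^2, t=41 um, V=68 V, d=4 um
Step 2: V^2 = 4624
Step 3: F = 54 * 8.854e-6 * 41 * 4624 / 4
F = 22.661 uN


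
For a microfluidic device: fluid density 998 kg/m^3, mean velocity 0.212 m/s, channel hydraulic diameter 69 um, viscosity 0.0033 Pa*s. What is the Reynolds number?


Step 1: Convert Dh to meters: Dh = 69e-6 m
Step 2: Re = rho * v * Dh / mu
Re = 998 * 0.212 * 69e-6 / 0.0033
Re = 4.424


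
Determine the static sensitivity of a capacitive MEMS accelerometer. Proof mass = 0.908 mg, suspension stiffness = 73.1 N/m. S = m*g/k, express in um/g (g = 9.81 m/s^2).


Step 1: Convert mass: m = 0.908 mg = 9.08e-07 kg
Step 2: S = m * g / k = 9.08e-07 * 9.81 / 73.1
Step 3: S = 1.22e-07 m/g
Step 4: Convert to um/g: S = 0.122 um/g


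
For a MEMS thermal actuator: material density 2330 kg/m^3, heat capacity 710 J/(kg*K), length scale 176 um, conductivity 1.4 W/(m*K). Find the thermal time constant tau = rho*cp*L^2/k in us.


Step 1: Convert L to m: L = 176e-6 m
Step 2: L^2 = (176e-6)^2 = 3.0976e-08 m^2
Step 3: tau = 2330 * 710 * 3.0976e-08 / 1.4 = 3.660256914e-02 s
Step 4: Convert to microseconds (multiply by 1e6).
tau = 36602.569 us


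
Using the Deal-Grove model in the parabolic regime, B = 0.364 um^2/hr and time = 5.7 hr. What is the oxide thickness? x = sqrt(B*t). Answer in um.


Step 1: Compute B*t = 0.364 * 5.7 = 2.0748
Step 2: x = sqrt(2.0748)
x = 1.44 um


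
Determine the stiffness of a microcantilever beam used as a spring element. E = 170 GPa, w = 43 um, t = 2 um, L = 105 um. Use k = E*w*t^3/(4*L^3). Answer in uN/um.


Step 1: Convert E to consistent units (1 GPa = 1000 uN/um^2).
E = 170 GPa = 170000 uN/um^2
Step 2: Compute t^3 = 2^3 = 8
Step 3: Compute L^3 = 105^3 = 1157625
Step 4: k = 170000 * 43 * 8 / (4 * 1157625)
k = 12.6293 uN/um


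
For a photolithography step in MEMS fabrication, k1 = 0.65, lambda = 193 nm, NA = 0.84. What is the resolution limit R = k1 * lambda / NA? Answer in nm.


Step 1: Identify values: k1 = 0.65, lambda = 193 nm, NA = 0.84
Step 2: R = k1 * lambda / NA
R = 0.65 * 193 / 0.84
R = 149.3 nm


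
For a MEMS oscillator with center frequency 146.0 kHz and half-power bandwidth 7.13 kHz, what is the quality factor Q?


Step 1: Q = f0 / bandwidth
Step 2: Q = 146.0 / 7.13
Q = 20.5


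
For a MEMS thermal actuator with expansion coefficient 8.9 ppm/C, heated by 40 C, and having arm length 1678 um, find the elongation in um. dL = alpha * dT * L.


Step 1: Convert CTE: alpha = 8.9 ppm/C = 8.9e-6 /C
Step 2: dL = 8.9e-6 * 40 * 1678
dL = 0.5974 um


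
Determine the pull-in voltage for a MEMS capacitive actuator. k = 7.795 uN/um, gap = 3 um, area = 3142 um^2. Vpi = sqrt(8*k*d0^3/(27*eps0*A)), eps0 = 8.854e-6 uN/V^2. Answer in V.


Step 1: Compute numerator: 8 * k * d0^3 = 8 * 7.795 * 3^3 = 1683.72
Step 2: Compute denominator: 27 * eps0 * A = 27 * 8.854e-6 * 3142 = 0.75112
Step 3: Vpi = sqrt(1683.72 / 0.75112)
Vpi = 47.35 V


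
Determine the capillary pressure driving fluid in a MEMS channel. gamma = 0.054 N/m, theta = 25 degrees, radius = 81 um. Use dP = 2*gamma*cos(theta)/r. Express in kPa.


Step 1: cos(25 deg) = 0.9063
Step 2: Convert r to m: r = 81e-6 m
Step 3: dP = 2 * 0.054 * 0.9063 / 81e-6 = 1208.4 Pa
Step 4: Convert Pa to kPa (divide by 1000).
dP = 1.21 kPa


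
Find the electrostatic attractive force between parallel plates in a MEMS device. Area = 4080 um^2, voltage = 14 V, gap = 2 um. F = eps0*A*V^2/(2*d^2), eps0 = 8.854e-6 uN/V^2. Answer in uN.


Step 1: Identify parameters.
eps0 = 8.854e-6 uN/V^2, A = 4080 um^2, V = 14 V, d = 2 um
Step 2: Compute V^2 = 14^2 = 196
Step 3: Compute d^2 = 2^2 = 4
Step 4: F = 0.5 * 8.854e-6 * 4080 * 196 / 4
F = 0.885 uN


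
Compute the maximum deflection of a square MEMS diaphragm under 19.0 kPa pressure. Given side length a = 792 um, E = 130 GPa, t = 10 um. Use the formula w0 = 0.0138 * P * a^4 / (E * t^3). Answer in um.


Step 1: Convert pressure to compatible units (E is in GPa, so P in GPa).
P = 19.0 kPa = 19.0e-6 GPa
Step 2: Compute numerator: 0.0138 * P * a^4.
a^4 = 792^4 = 393460125696
numerator = 0.0138 * 19.0e-6 * 393460125696 = 1.03165e+05
Step 3: Compute denominator: E * t^3 = 130 * 10^3 = 130000
Step 4: w0 = numerator / denominator = 1.03165e+05 / 130000 = 0.7936 um


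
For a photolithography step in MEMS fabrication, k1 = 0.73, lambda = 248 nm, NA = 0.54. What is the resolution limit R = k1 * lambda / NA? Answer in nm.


Step 1: Identify values: k1 = 0.73, lambda = 248 nm, NA = 0.54
Step 2: R = k1 * lambda / NA
R = 0.73 * 248 / 0.54
R = 335.3 nm


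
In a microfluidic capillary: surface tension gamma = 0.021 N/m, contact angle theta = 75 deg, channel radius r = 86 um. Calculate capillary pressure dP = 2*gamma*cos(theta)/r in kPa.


Step 1: cos(75 deg) = 0.2588
Step 2: Convert r to m: r = 86e-6 m
Step 3: dP = 2 * 0.021 * 0.2588 / 86e-6 = 126.4 Pa
Step 4: Convert Pa to kPa (divide by 1000).
dP = 0.13 kPa


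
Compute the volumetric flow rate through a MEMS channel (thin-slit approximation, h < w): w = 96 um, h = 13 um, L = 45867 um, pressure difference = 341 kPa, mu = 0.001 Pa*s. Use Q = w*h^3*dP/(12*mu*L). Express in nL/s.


Step 1: Convert all dimensions to SI (meters).
w = 96e-6 m, h = 13e-6 m, L = 45867e-6 m, dP = 341e3 Pa
Step 2: Q = w * h^3 * dP / (12 * mu * L)
Q = 96e-6 * (13e-6)^3 * 341e3 / (12 * 0.001 * 45867e-6) = 1.3066946e-10 m^3/s
Step 3: Convert Q from m^3/s to nL/s (1 m^3 = 1e12 nL, so multiply by 1e12).
Q = 130.669 nL/s


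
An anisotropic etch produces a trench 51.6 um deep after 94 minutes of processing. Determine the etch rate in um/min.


Step 1: Etch rate = depth / time
Step 2: rate = 51.6 / 94
rate = 0.549 um/min


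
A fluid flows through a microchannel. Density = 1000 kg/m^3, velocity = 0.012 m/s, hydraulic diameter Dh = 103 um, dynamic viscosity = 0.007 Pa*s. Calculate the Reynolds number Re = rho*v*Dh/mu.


Step 1: Convert Dh to meters: Dh = 103e-6 m
Step 2: Re = rho * v * Dh / mu
Re = 1000 * 0.012 * 103e-6 / 0.007
Re = 0.177


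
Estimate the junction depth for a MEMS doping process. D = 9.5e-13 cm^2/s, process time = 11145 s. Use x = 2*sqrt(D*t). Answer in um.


Step 1: Compute D*t = 9.5e-13 * 11145 = 1.058775e-08 cm^2
Step 2: sqrt(D*t) = 1.02897e-04 cm
Step 3: x = 2 * 1.02897e-04 cm = 2.05794e-04 cm
Step 4: Convert to um (1 cm = 1e4 um): x = 2.058 um


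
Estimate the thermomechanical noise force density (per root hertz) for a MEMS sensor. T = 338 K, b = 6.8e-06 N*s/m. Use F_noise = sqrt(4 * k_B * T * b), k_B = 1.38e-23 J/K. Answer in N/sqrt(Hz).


Step 1: Compute 4 * k_B * T * b
= 4 * 1.38e-23 * 338 * 6.8e-06
= 1.2687e-25 N^2/Hz
Step 2: F_noise = sqrt(1.2687e-25)
F_noise = 3.56e-13 N/sqrt(Hz)


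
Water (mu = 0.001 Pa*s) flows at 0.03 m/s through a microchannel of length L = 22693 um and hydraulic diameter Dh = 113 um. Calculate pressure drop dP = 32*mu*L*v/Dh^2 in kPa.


Step 1: Convert to SI: L = 22693e-6 m, Dh = 113e-6 m
Step 2: dP = 32 * 0.001 * 22693e-6 * 0.03 / (113e-6)^2
Step 3: dP = 1706.11 Pa
Step 4: Convert to kPa: dP = 1.71 kPa


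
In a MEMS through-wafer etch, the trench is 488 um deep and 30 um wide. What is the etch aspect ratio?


Step 1: AR = depth / width
Step 2: AR = 488 / 30
AR = 16.3


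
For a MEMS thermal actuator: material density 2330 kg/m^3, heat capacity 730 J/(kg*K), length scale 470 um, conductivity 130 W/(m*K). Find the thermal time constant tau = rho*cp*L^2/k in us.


Step 1: Convert L to m: L = 470e-6 m
Step 2: L^2 = (470e-6)^2 = 2.209e-07 m^2
Step 3: tau = 2330 * 730 * 2.209e-07 / 130 = 2.89022162e-03 s
Step 4: Convert to microseconds (multiply by 1e6).
tau = 2890.222 us


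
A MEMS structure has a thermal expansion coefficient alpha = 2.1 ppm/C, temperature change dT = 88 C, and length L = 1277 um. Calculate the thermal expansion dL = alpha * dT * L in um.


Step 1: Convert CTE: alpha = 2.1 ppm/C = 2.1e-6 /C
Step 2: dL = 2.1e-6 * 88 * 1277
dL = 0.236 um


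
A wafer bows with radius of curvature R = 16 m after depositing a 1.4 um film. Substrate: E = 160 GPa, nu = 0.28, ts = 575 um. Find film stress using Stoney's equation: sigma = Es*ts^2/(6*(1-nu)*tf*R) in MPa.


Step 1: Compute numerator: Es * ts^2 = 160 * 575^2 = 52900000 (GPa*um^2)
Step 2: Compute denominator (R in um): 6*(1-nu)*tf*R = 6*0.72*1.4*16e6 = 96768000.0 (um^2)
Step 3: sigma (GPa) = 52900000 / 96768000.0 = 5.46668e-01 GPa
Step 4: Convert to MPa (x1000): sigma = 546.7 MPa


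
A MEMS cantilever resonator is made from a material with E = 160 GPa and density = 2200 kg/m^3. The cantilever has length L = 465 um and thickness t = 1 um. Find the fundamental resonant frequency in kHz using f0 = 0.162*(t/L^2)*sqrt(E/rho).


Step 1: Convert units to SI.
t_SI = 1e-6 m, L_SI = 465e-6 m
Step 2: Calculate sqrt(E/rho).
sqrt(160e9 / 2200) = 8528.03 m/s
Step 3: Compute f0.
f0 = 0.162 * 1e-6 / (465e-6)^2 * 8528.03 = 6389.4 Hz = 6.39 kHz


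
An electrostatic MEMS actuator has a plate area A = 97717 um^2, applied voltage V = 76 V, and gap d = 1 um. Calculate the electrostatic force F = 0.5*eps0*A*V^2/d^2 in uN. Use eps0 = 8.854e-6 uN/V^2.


Step 1: Identify parameters.
eps0 = 8.854e-6 uN/V^2, A = 97717 um^2, V = 76 V, d = 1 um
Step 2: Compute V^2 = 76^2 = 5776
Step 3: Compute d^2 = 1^2 = 1
Step 4: F = 0.5 * 8.854e-6 * 97717 * 5776 / 1
F = 2498.658 uN
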